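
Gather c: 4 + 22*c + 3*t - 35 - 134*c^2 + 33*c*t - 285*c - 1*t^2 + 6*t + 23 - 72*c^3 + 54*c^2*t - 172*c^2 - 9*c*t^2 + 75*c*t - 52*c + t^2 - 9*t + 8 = -72*c^3 + c^2*(54*t - 306) + c*(-9*t^2 + 108*t - 315)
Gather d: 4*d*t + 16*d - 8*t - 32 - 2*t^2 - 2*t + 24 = d*(4*t + 16) - 2*t^2 - 10*t - 8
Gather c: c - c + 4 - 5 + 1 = 0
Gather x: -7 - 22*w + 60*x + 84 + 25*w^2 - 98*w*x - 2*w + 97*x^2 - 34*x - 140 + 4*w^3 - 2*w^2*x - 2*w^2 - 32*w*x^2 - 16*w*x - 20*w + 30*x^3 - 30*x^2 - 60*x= 4*w^3 + 23*w^2 - 44*w + 30*x^3 + x^2*(67 - 32*w) + x*(-2*w^2 - 114*w - 34) - 63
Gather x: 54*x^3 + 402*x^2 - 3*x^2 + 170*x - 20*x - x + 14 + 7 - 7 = 54*x^3 + 399*x^2 + 149*x + 14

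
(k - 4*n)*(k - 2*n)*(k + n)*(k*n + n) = k^4*n - 5*k^3*n^2 + k^3*n + 2*k^2*n^3 - 5*k^2*n^2 + 8*k*n^4 + 2*k*n^3 + 8*n^4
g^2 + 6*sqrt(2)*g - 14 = (g - sqrt(2))*(g + 7*sqrt(2))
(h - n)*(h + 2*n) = h^2 + h*n - 2*n^2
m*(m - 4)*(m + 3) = m^3 - m^2 - 12*m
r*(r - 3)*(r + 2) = r^3 - r^2 - 6*r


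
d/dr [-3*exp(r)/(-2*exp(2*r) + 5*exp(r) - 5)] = (15 - 6*exp(2*r))*exp(r)/(4*exp(4*r) - 20*exp(3*r) + 45*exp(2*r) - 50*exp(r) + 25)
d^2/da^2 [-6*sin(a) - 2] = 6*sin(a)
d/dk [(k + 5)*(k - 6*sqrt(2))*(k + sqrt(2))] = 3*k^2 - 10*sqrt(2)*k + 10*k - 25*sqrt(2) - 12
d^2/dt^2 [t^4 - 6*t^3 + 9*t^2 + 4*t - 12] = 12*t^2 - 36*t + 18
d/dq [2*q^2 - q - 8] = 4*q - 1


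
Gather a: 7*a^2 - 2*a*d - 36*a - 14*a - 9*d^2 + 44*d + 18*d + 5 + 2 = 7*a^2 + a*(-2*d - 50) - 9*d^2 + 62*d + 7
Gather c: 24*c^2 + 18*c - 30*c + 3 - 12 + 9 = 24*c^2 - 12*c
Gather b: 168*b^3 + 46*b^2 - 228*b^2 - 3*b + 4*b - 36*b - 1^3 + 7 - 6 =168*b^3 - 182*b^2 - 35*b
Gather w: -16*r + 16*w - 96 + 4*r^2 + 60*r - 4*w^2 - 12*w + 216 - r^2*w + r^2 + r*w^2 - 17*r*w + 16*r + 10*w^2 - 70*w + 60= 5*r^2 + 60*r + w^2*(r + 6) + w*(-r^2 - 17*r - 66) + 180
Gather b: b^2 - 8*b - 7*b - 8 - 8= b^2 - 15*b - 16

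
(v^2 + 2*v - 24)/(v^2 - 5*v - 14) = (-v^2 - 2*v + 24)/(-v^2 + 5*v + 14)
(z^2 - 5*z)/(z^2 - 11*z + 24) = z*(z - 5)/(z^2 - 11*z + 24)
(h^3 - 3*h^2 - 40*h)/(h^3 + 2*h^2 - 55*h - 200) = h/(h + 5)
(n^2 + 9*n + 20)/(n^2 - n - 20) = (n + 5)/(n - 5)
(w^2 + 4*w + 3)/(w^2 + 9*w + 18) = (w + 1)/(w + 6)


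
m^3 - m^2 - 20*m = m*(m - 5)*(m + 4)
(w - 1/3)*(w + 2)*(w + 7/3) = w^3 + 4*w^2 + 29*w/9 - 14/9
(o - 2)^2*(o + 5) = o^3 + o^2 - 16*o + 20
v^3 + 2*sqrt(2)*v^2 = v^2*(v + 2*sqrt(2))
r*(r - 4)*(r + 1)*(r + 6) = r^4 + 3*r^3 - 22*r^2 - 24*r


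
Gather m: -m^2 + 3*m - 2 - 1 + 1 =-m^2 + 3*m - 2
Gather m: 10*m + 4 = 10*m + 4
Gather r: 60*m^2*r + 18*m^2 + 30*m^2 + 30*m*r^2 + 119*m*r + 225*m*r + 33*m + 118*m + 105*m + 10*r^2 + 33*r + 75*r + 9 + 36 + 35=48*m^2 + 256*m + r^2*(30*m + 10) + r*(60*m^2 + 344*m + 108) + 80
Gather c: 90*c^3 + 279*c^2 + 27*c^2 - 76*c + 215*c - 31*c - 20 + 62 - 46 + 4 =90*c^3 + 306*c^2 + 108*c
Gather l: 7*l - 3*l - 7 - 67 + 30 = 4*l - 44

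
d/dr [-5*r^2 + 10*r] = 10 - 10*r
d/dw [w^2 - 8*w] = 2*w - 8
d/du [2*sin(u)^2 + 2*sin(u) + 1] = 2*sin(2*u) + 2*cos(u)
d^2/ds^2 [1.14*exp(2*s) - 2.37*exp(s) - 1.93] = (4.56*exp(s) - 2.37)*exp(s)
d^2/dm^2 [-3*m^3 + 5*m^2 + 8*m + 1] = 10 - 18*m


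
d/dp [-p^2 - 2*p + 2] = -2*p - 2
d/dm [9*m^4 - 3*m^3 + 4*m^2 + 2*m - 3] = 36*m^3 - 9*m^2 + 8*m + 2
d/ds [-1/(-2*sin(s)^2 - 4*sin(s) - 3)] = -4*(sin(s) + 1)*cos(s)/(4*sin(s) - cos(2*s) + 4)^2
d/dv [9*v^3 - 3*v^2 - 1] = 3*v*(9*v - 2)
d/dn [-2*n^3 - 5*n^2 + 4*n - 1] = -6*n^2 - 10*n + 4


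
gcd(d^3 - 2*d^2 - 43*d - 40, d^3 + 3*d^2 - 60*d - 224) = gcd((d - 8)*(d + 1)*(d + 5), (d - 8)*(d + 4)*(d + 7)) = d - 8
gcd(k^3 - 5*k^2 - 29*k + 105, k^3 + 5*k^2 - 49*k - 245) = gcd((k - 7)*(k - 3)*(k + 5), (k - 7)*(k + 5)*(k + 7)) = k^2 - 2*k - 35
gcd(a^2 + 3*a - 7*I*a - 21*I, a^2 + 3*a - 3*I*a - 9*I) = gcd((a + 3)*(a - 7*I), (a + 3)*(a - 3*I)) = a + 3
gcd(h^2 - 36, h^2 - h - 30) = h - 6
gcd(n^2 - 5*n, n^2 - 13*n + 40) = n - 5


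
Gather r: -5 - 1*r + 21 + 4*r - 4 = 3*r + 12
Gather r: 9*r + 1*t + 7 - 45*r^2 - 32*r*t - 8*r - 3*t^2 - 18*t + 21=-45*r^2 + r*(1 - 32*t) - 3*t^2 - 17*t + 28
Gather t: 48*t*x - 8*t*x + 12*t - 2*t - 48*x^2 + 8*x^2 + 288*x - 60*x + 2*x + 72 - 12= t*(40*x + 10) - 40*x^2 + 230*x + 60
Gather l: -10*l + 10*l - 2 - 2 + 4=0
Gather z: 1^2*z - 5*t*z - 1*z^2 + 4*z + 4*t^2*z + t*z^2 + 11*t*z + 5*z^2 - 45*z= z^2*(t + 4) + z*(4*t^2 + 6*t - 40)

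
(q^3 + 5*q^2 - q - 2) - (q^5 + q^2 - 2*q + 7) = -q^5 + q^3 + 4*q^2 + q - 9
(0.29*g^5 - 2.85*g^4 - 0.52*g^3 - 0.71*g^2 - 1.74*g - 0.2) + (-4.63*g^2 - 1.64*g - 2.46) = 0.29*g^5 - 2.85*g^4 - 0.52*g^3 - 5.34*g^2 - 3.38*g - 2.66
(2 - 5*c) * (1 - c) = 5*c^2 - 7*c + 2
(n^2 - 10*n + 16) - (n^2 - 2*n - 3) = 19 - 8*n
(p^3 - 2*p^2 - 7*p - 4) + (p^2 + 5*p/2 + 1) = p^3 - p^2 - 9*p/2 - 3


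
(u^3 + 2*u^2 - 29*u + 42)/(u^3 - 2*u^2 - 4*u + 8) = (u^2 + 4*u - 21)/(u^2 - 4)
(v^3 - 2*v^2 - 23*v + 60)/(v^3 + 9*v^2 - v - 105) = (v - 4)/(v + 7)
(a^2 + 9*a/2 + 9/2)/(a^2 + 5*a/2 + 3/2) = (a + 3)/(a + 1)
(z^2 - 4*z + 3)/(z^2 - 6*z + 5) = (z - 3)/(z - 5)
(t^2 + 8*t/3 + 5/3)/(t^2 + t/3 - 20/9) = 3*(t + 1)/(3*t - 4)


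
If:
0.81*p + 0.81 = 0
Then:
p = -1.00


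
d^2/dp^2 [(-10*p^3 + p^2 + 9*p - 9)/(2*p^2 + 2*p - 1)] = 14*(-4*p^3 - 6*p^2 - 12*p - 5)/(8*p^6 + 24*p^5 + 12*p^4 - 16*p^3 - 6*p^2 + 6*p - 1)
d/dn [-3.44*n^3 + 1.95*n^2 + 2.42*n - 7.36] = -10.32*n^2 + 3.9*n + 2.42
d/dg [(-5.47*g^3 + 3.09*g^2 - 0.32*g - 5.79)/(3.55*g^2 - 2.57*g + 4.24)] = (-19.4185*g^4 + 28.1158*g^3 - 76.3837*g^2 + 67.3122*g - 16.2371)/(12.6025*g^4 - 18.247*g^3 + 36.7089*g^2 - 21.7936*g + 17.9776)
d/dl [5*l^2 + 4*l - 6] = 10*l + 4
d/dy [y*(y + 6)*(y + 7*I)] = 3*y^2 + y*(12 + 14*I) + 42*I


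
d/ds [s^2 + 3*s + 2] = 2*s + 3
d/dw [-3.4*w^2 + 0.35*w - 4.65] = 0.35 - 6.8*w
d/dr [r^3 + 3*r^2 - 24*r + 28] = 3*r^2 + 6*r - 24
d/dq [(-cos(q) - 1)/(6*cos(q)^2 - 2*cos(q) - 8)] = -3*sin(q)/(2*(3*cos(q) - 4)^2)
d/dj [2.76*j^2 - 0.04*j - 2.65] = 5.52*j - 0.04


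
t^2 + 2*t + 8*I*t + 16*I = (t + 2)*(t + 8*I)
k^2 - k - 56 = (k - 8)*(k + 7)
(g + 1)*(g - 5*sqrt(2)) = g^2 - 5*sqrt(2)*g + g - 5*sqrt(2)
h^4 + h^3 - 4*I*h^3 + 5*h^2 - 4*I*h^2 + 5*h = h*(h + 1)*(h - 5*I)*(h + I)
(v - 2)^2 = v^2 - 4*v + 4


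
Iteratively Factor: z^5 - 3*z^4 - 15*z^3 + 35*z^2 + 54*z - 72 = (z - 4)*(z^4 + z^3 - 11*z^2 - 9*z + 18) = (z - 4)*(z - 1)*(z^3 + 2*z^2 - 9*z - 18) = (z - 4)*(z - 1)*(z + 2)*(z^2 - 9) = (z - 4)*(z - 3)*(z - 1)*(z + 2)*(z + 3)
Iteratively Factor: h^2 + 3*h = (h)*(h + 3)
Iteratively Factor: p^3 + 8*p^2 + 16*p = (p + 4)*(p^2 + 4*p) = (p + 4)^2*(p)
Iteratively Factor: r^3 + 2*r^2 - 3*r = (r + 3)*(r^2 - r) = (r - 1)*(r + 3)*(r)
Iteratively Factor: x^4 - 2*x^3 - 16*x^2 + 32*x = (x - 2)*(x^3 - 16*x) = x*(x - 2)*(x^2 - 16) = x*(x - 4)*(x - 2)*(x + 4)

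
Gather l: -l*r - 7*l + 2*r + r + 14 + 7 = l*(-r - 7) + 3*r + 21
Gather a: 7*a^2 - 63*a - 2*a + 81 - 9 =7*a^2 - 65*a + 72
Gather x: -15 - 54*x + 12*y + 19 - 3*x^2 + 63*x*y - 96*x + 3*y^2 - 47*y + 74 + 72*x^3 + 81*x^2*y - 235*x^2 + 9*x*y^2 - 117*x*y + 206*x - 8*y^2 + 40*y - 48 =72*x^3 + x^2*(81*y - 238) + x*(9*y^2 - 54*y + 56) - 5*y^2 + 5*y + 30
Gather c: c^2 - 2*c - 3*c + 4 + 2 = c^2 - 5*c + 6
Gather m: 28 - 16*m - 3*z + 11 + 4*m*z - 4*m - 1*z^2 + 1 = m*(4*z - 20) - z^2 - 3*z + 40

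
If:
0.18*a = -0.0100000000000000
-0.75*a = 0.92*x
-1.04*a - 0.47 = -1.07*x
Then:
No Solution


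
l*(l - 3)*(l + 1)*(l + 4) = l^4 + 2*l^3 - 11*l^2 - 12*l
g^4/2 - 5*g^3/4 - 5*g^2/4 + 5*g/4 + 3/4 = (g/2 + 1/2)*(g - 3)*(g - 1)*(g + 1/2)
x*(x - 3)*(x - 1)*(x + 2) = x^4 - 2*x^3 - 5*x^2 + 6*x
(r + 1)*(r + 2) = r^2 + 3*r + 2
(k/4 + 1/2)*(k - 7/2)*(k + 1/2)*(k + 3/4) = k^4/4 - k^3/16 - 17*k^2/8 - 149*k/64 - 21/32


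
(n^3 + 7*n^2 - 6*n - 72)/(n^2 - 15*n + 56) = (n^3 + 7*n^2 - 6*n - 72)/(n^2 - 15*n + 56)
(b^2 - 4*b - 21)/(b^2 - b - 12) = (b - 7)/(b - 4)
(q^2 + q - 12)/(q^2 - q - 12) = (-q^2 - q + 12)/(-q^2 + q + 12)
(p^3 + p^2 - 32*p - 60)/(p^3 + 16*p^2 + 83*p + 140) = (p^2 - 4*p - 12)/(p^2 + 11*p + 28)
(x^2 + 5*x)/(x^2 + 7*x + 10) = x/(x + 2)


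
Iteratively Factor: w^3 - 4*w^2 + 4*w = (w - 2)*(w^2 - 2*w) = (w - 2)^2*(w)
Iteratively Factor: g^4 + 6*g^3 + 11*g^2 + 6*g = (g + 1)*(g^3 + 5*g^2 + 6*g) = (g + 1)*(g + 2)*(g^2 + 3*g) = g*(g + 1)*(g + 2)*(g + 3)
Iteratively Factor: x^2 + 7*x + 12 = (x + 4)*(x + 3)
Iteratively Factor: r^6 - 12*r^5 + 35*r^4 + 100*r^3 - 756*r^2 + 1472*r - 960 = (r - 2)*(r^5 - 10*r^4 + 15*r^3 + 130*r^2 - 496*r + 480) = (r - 5)*(r - 2)*(r^4 - 5*r^3 - 10*r^2 + 80*r - 96) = (r - 5)*(r - 3)*(r - 2)*(r^3 - 2*r^2 - 16*r + 32) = (r - 5)*(r - 3)*(r - 2)^2*(r^2 - 16) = (r - 5)*(r - 4)*(r - 3)*(r - 2)^2*(r + 4)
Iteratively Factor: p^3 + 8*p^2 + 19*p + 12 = (p + 3)*(p^2 + 5*p + 4) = (p + 1)*(p + 3)*(p + 4)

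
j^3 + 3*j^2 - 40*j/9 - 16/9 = (j - 4/3)*(j + 1/3)*(j + 4)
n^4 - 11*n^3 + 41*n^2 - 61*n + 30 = (n - 5)*(n - 3)*(n - 2)*(n - 1)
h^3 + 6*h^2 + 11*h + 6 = (h + 1)*(h + 2)*(h + 3)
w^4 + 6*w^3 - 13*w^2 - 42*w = w*(w - 3)*(w + 2)*(w + 7)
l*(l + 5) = l^2 + 5*l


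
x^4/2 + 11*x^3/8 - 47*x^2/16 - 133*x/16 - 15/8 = (x/2 + 1)*(x - 5/2)*(x + 1/4)*(x + 3)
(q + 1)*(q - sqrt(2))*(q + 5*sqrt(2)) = q^3 + q^2 + 4*sqrt(2)*q^2 - 10*q + 4*sqrt(2)*q - 10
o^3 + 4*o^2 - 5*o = o*(o - 1)*(o + 5)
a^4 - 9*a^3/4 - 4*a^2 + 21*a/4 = a*(a - 3)*(a - 1)*(a + 7/4)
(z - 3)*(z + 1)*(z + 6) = z^3 + 4*z^2 - 15*z - 18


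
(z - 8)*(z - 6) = z^2 - 14*z + 48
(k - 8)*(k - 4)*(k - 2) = k^3 - 14*k^2 + 56*k - 64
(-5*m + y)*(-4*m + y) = 20*m^2 - 9*m*y + y^2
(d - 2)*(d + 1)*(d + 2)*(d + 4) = d^4 + 5*d^3 - 20*d - 16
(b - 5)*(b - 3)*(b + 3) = b^3 - 5*b^2 - 9*b + 45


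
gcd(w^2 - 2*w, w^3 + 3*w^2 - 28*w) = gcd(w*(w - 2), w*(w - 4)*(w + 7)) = w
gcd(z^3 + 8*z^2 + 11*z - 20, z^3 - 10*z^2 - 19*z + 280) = z + 5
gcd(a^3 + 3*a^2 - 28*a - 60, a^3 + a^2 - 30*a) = a^2 + a - 30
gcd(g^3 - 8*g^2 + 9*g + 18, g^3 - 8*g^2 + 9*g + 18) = g^3 - 8*g^2 + 9*g + 18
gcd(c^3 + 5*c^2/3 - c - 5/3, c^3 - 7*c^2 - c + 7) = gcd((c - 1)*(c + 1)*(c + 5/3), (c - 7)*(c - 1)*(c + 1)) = c^2 - 1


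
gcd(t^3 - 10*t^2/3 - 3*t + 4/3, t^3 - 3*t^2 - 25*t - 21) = t + 1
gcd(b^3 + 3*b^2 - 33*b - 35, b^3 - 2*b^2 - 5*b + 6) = 1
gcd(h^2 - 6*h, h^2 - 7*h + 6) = h - 6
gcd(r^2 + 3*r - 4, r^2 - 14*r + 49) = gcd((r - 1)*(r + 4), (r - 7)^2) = 1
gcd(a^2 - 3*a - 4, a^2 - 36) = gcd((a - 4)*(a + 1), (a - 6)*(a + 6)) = 1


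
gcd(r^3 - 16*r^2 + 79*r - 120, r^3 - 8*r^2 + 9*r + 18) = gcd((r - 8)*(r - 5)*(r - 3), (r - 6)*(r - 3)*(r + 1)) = r - 3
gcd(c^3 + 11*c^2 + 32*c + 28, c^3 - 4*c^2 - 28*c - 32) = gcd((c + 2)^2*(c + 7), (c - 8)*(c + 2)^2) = c^2 + 4*c + 4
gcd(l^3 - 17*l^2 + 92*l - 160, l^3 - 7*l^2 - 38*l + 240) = l^2 - 13*l + 40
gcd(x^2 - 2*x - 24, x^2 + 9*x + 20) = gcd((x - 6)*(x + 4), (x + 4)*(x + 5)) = x + 4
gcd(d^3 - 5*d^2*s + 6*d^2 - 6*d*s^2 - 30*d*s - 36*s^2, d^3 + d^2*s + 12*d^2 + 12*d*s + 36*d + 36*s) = d^2 + d*s + 6*d + 6*s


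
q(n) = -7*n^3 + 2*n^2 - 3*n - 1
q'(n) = -21*n^2 + 4*n - 3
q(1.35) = -18.63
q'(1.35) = -35.87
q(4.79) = -738.80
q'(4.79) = -465.67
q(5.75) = -1282.89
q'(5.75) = -674.31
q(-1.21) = 17.96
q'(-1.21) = -38.59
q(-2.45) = 121.30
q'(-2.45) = -138.85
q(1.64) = -31.42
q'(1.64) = -52.92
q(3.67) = -331.09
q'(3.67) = -271.17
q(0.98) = -8.61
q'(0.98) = -19.25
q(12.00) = -11845.00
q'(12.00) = -2979.00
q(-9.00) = 5291.00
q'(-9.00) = -1740.00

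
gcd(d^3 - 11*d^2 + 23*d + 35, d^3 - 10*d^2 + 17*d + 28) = d^2 - 6*d - 7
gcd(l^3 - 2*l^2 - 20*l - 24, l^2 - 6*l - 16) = l + 2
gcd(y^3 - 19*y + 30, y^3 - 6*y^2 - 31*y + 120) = y^2 + 2*y - 15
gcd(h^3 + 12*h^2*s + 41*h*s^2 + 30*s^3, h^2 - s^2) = h + s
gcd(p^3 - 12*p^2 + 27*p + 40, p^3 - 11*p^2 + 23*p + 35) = p^2 - 4*p - 5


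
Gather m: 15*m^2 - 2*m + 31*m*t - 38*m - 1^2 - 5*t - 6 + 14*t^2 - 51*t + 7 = 15*m^2 + m*(31*t - 40) + 14*t^2 - 56*t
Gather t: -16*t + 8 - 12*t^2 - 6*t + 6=-12*t^2 - 22*t + 14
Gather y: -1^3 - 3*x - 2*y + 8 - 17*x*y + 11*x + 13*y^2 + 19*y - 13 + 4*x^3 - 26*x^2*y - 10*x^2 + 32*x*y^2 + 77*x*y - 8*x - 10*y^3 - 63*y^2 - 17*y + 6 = 4*x^3 - 10*x^2 - 10*y^3 + y^2*(32*x - 50) + y*(-26*x^2 + 60*x)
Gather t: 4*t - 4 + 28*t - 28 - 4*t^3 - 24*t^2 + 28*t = -4*t^3 - 24*t^2 + 60*t - 32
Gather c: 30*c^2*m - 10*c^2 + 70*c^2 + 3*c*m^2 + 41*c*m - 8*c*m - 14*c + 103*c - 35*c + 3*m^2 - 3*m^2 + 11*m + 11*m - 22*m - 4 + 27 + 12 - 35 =c^2*(30*m + 60) + c*(3*m^2 + 33*m + 54)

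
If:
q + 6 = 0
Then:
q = -6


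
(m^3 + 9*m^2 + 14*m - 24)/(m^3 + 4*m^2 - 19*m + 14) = (m^2 + 10*m + 24)/(m^2 + 5*m - 14)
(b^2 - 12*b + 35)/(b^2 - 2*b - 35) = (b - 5)/(b + 5)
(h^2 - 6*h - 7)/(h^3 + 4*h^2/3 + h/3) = 3*(h - 7)/(h*(3*h + 1))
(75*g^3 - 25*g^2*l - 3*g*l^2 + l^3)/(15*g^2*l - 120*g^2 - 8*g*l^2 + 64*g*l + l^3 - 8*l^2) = (5*g + l)/(l - 8)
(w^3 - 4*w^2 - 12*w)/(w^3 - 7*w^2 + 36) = w/(w - 3)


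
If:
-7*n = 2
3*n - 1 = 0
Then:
No Solution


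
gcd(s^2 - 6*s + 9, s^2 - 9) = s - 3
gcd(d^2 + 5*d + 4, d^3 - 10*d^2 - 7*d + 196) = d + 4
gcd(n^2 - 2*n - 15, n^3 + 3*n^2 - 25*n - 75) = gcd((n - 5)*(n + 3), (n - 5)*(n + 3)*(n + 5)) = n^2 - 2*n - 15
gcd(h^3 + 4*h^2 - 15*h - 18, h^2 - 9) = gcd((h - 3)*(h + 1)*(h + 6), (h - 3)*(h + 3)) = h - 3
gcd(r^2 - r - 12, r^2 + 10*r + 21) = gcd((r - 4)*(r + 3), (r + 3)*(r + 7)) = r + 3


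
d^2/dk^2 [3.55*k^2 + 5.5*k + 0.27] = 7.10000000000000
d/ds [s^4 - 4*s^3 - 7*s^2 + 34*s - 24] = 4*s^3 - 12*s^2 - 14*s + 34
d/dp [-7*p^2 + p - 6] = 1 - 14*p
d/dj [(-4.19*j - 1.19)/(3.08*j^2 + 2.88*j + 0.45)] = (12.9052*j^2 + 7.3304*j + 1.5417)/(9.4864*j^4 + 17.7408*j^3 + 11.0664*j^2 + 2.592*j + 0.2025)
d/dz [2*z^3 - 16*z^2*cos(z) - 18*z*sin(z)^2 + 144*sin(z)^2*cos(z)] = 16*z^2*sin(z) + 6*z^2 - 18*z*sin(2*z) - 32*z*cos(z) - 36*sin(z) + 108*sin(3*z) + 9*cos(2*z) - 9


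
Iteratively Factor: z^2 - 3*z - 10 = (z + 2)*(z - 5)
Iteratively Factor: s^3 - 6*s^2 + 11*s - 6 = (s - 1)*(s^2 - 5*s + 6) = (s - 3)*(s - 1)*(s - 2)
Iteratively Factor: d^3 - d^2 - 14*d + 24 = (d - 2)*(d^2 + d - 12) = (d - 3)*(d - 2)*(d + 4)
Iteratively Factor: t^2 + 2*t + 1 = (t + 1)*(t + 1)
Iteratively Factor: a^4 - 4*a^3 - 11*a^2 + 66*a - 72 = (a - 2)*(a^3 - 2*a^2 - 15*a + 36) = (a - 3)*(a - 2)*(a^2 + a - 12) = (a - 3)*(a - 2)*(a + 4)*(a - 3)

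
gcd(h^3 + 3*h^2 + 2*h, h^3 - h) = h^2 + h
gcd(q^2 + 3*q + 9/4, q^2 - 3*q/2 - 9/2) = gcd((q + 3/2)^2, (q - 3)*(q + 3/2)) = q + 3/2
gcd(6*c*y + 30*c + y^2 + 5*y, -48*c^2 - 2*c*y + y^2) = 6*c + y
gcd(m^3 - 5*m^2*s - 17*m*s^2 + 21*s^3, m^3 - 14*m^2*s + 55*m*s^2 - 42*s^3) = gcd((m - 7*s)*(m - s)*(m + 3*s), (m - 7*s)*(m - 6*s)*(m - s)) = m^2 - 8*m*s + 7*s^2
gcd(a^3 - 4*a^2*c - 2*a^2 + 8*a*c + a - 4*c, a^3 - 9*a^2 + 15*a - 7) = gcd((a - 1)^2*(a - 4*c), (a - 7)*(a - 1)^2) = a^2 - 2*a + 1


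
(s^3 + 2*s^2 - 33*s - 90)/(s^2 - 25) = (s^2 - 3*s - 18)/(s - 5)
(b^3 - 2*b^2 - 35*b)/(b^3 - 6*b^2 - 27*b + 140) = b/(b - 4)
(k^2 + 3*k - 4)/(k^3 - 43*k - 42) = (-k^2 - 3*k + 4)/(-k^3 + 43*k + 42)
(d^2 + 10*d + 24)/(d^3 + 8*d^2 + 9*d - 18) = (d + 4)/(d^2 + 2*d - 3)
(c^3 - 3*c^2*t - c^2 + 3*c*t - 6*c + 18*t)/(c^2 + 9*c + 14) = (c^2 - 3*c*t - 3*c + 9*t)/(c + 7)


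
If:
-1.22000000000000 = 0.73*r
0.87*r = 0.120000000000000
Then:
No Solution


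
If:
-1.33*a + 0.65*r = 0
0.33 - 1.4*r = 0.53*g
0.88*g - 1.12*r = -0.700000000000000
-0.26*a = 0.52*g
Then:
No Solution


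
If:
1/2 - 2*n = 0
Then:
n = 1/4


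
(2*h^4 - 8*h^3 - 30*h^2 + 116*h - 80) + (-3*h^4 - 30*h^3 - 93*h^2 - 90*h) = -h^4 - 38*h^3 - 123*h^2 + 26*h - 80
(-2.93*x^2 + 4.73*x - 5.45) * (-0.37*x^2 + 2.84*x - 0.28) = 1.0841*x^4 - 10.0713*x^3 + 16.2701*x^2 - 16.8024*x + 1.526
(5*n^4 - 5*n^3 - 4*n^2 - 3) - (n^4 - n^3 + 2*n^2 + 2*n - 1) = 4*n^4 - 4*n^3 - 6*n^2 - 2*n - 2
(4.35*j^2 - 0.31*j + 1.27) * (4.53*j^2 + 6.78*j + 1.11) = 19.7055*j^4 + 28.0887*j^3 + 8.4798*j^2 + 8.2665*j + 1.4097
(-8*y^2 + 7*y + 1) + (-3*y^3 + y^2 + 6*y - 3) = -3*y^3 - 7*y^2 + 13*y - 2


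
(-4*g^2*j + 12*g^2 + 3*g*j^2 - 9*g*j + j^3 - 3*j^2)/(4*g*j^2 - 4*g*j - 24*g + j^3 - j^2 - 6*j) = (-g + j)/(j + 2)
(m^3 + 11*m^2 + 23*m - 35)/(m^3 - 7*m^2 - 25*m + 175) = (m^2 + 6*m - 7)/(m^2 - 12*m + 35)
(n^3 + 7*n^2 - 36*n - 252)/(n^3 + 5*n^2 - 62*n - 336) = (n - 6)/(n - 8)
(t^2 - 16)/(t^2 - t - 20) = (t - 4)/(t - 5)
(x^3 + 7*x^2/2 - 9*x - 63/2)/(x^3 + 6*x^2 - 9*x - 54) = (x + 7/2)/(x + 6)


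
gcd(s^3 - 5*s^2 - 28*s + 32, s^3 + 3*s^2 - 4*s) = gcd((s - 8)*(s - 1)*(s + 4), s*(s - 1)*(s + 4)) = s^2 + 3*s - 4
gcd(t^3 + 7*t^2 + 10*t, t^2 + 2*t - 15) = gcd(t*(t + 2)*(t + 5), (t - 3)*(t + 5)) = t + 5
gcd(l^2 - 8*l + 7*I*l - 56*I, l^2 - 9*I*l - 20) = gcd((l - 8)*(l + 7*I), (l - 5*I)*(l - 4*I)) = 1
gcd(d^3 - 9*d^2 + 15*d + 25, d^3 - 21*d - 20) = d^2 - 4*d - 5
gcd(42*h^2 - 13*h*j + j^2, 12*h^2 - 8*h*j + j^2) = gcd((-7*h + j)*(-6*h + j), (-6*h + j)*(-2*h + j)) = 6*h - j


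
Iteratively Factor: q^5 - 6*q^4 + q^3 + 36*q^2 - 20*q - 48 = (q + 1)*(q^4 - 7*q^3 + 8*q^2 + 28*q - 48) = (q - 3)*(q + 1)*(q^3 - 4*q^2 - 4*q + 16) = (q - 3)*(q + 1)*(q + 2)*(q^2 - 6*q + 8) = (q - 3)*(q - 2)*(q + 1)*(q + 2)*(q - 4)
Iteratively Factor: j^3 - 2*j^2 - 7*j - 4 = (j - 4)*(j^2 + 2*j + 1) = (j - 4)*(j + 1)*(j + 1)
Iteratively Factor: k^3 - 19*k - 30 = (k + 2)*(k^2 - 2*k - 15) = (k - 5)*(k + 2)*(k + 3)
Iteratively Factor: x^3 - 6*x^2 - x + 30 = (x - 5)*(x^2 - x - 6) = (x - 5)*(x + 2)*(x - 3)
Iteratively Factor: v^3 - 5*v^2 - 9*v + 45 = (v - 5)*(v^2 - 9) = (v - 5)*(v + 3)*(v - 3)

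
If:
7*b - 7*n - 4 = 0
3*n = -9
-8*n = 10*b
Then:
No Solution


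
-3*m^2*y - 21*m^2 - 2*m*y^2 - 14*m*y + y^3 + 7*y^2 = (-3*m + y)*(m + y)*(y + 7)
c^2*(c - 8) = c^3 - 8*c^2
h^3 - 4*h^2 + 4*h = h*(h - 2)^2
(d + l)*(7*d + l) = 7*d^2 + 8*d*l + l^2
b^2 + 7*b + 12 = (b + 3)*(b + 4)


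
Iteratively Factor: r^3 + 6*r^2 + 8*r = (r)*(r^2 + 6*r + 8) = r*(r + 2)*(r + 4)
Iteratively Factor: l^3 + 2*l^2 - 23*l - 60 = (l + 3)*(l^2 - l - 20) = (l + 3)*(l + 4)*(l - 5)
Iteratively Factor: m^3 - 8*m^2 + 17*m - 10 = (m - 1)*(m^2 - 7*m + 10) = (m - 5)*(m - 1)*(m - 2)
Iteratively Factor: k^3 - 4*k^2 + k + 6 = (k + 1)*(k^2 - 5*k + 6) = (k - 3)*(k + 1)*(k - 2)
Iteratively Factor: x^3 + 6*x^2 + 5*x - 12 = (x - 1)*(x^2 + 7*x + 12) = (x - 1)*(x + 3)*(x + 4)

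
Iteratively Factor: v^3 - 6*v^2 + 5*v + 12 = (v + 1)*(v^2 - 7*v + 12) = (v - 3)*(v + 1)*(v - 4)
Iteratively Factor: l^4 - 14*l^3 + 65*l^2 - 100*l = (l - 4)*(l^3 - 10*l^2 + 25*l) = l*(l - 4)*(l^2 - 10*l + 25) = l*(l - 5)*(l - 4)*(l - 5)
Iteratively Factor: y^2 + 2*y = (y + 2)*(y)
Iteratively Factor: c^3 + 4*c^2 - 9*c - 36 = (c + 4)*(c^2 - 9) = (c - 3)*(c + 4)*(c + 3)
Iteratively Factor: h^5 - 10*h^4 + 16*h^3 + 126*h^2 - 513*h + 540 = (h - 3)*(h^4 - 7*h^3 - 5*h^2 + 111*h - 180) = (h - 3)^2*(h^3 - 4*h^2 - 17*h + 60) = (h - 3)^2*(h + 4)*(h^2 - 8*h + 15) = (h - 5)*(h - 3)^2*(h + 4)*(h - 3)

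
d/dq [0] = 0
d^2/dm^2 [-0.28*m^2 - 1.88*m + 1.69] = -0.560000000000000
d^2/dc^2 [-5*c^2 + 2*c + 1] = -10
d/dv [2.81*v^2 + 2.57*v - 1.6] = 5.62*v + 2.57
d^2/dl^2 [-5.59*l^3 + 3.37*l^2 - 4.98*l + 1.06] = 6.74 - 33.54*l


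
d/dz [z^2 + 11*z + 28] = 2*z + 11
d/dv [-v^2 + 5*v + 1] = 5 - 2*v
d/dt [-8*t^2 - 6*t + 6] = -16*t - 6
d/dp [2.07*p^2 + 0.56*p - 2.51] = 4.14*p + 0.56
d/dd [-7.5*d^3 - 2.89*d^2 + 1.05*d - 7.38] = -22.5*d^2 - 5.78*d + 1.05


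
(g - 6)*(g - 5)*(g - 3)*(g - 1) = g^4 - 15*g^3 + 77*g^2 - 153*g + 90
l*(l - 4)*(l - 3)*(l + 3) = l^4 - 4*l^3 - 9*l^2 + 36*l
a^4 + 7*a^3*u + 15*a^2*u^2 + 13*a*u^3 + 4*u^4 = (a + u)^3*(a + 4*u)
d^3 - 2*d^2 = d^2*(d - 2)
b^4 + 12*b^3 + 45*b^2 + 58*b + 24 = (b + 1)^2*(b + 4)*(b + 6)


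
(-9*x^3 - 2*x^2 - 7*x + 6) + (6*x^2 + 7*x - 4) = -9*x^3 + 4*x^2 + 2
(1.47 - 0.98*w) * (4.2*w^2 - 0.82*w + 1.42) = -4.116*w^3 + 6.9776*w^2 - 2.597*w + 2.0874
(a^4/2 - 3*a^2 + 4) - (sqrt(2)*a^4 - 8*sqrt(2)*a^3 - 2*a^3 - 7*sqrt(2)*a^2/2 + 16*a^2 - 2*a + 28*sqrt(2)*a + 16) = -sqrt(2)*a^4 + a^4/2 + 2*a^3 + 8*sqrt(2)*a^3 - 19*a^2 + 7*sqrt(2)*a^2/2 - 28*sqrt(2)*a + 2*a - 12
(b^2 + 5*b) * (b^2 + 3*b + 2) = b^4 + 8*b^3 + 17*b^2 + 10*b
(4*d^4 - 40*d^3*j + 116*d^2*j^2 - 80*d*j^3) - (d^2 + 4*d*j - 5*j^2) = 4*d^4 - 40*d^3*j + 116*d^2*j^2 - d^2 - 80*d*j^3 - 4*d*j + 5*j^2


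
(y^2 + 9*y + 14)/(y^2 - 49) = (y + 2)/(y - 7)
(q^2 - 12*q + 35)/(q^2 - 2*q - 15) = (q - 7)/(q + 3)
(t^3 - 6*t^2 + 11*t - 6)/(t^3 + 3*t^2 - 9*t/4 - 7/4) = 4*(t^2 - 5*t + 6)/(4*t^2 + 16*t + 7)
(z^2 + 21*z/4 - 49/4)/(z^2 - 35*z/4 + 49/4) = (z + 7)/(z - 7)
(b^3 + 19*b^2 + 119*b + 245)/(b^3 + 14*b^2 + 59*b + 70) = (b + 7)/(b + 2)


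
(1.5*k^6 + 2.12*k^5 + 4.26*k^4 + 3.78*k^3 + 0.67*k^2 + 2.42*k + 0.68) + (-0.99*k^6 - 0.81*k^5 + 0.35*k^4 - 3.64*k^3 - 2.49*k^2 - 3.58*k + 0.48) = 0.51*k^6 + 1.31*k^5 + 4.61*k^4 + 0.14*k^3 - 1.82*k^2 - 1.16*k + 1.16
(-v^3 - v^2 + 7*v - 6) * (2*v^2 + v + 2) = -2*v^5 - 3*v^4 + 11*v^3 - 7*v^2 + 8*v - 12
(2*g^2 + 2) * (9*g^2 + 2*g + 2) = 18*g^4 + 4*g^3 + 22*g^2 + 4*g + 4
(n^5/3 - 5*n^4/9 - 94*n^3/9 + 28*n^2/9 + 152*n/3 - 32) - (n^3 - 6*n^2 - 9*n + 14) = n^5/3 - 5*n^4/9 - 103*n^3/9 + 82*n^2/9 + 179*n/3 - 46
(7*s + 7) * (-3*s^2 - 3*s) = -21*s^3 - 42*s^2 - 21*s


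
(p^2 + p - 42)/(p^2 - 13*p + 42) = (p + 7)/(p - 7)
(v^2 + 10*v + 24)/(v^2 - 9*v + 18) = (v^2 + 10*v + 24)/(v^2 - 9*v + 18)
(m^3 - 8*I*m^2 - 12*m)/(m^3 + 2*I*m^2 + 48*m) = (m - 2*I)/(m + 8*I)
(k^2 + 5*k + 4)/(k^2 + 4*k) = (k + 1)/k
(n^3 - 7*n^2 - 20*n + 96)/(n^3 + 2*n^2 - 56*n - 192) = (n - 3)/(n + 6)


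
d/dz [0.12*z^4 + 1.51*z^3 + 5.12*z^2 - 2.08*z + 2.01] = 0.48*z^3 + 4.53*z^2 + 10.24*z - 2.08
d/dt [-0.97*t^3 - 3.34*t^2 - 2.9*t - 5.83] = -2.91*t^2 - 6.68*t - 2.9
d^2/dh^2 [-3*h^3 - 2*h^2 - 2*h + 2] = -18*h - 4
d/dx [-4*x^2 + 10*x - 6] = 10 - 8*x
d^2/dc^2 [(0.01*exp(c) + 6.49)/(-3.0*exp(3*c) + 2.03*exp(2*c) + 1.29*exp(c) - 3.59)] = (-0.36*exp(6*c) - 525.5073*exp(5*c) + 434.569091*exp(4*c) - 55.319677*exp(3*c) + 577.652349*exp(2*c) - 200.035012*exp(c) - 30.18472)*exp(c)/(27.0*exp(9*c) - 54.81*exp(8*c) + 2.25809999999999*exp(7*c) + 135.701173*exp(6*c) - 132.149583*exp(5*c) - 49.112076*exp(4*c) + 170.253009*exp(3*c) - 60.566172*exp(2*c) - 49.876947*exp(c) + 46.268279)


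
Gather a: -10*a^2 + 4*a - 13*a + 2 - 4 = -10*a^2 - 9*a - 2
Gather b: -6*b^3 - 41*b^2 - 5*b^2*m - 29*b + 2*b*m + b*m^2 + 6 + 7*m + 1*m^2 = -6*b^3 + b^2*(-5*m - 41) + b*(m^2 + 2*m - 29) + m^2 + 7*m + 6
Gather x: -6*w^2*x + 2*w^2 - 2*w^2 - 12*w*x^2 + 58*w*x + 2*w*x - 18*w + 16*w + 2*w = -12*w*x^2 + x*(-6*w^2 + 60*w)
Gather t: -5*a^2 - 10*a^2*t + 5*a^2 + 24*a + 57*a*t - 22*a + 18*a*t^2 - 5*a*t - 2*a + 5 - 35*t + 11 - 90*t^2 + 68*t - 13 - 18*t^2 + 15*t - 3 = t^2*(18*a - 108) + t*(-10*a^2 + 52*a + 48)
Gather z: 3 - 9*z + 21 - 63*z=24 - 72*z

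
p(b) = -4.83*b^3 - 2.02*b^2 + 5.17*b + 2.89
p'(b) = -14.49*b^2 - 4.04*b + 5.17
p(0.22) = 3.88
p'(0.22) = 3.58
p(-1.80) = 15.21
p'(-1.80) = -34.51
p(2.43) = -65.78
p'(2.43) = -90.21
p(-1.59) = 8.98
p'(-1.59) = -25.04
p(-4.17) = 296.44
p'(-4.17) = -229.95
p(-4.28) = 322.44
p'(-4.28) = -242.97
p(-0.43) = 0.68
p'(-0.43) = 4.23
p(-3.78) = 215.35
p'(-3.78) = -186.60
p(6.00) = -1082.09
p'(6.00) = -540.71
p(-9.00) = 3313.81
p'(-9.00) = -1132.16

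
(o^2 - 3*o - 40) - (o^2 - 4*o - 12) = o - 28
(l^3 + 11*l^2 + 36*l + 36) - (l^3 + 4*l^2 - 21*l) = 7*l^2 + 57*l + 36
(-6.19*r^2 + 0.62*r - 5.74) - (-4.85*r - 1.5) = -6.19*r^2 + 5.47*r - 4.24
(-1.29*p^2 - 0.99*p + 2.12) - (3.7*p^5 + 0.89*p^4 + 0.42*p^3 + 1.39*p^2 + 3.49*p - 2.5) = -3.7*p^5 - 0.89*p^4 - 0.42*p^3 - 2.68*p^2 - 4.48*p + 4.62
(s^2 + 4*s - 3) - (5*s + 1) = s^2 - s - 4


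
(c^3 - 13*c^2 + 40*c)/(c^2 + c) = (c^2 - 13*c + 40)/(c + 1)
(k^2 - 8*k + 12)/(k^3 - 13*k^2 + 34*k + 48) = (k - 2)/(k^2 - 7*k - 8)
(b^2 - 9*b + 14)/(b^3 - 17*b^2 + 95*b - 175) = (b - 2)/(b^2 - 10*b + 25)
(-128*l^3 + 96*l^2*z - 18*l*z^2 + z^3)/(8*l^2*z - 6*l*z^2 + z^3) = (64*l^2 - 16*l*z + z^2)/(z*(-4*l + z))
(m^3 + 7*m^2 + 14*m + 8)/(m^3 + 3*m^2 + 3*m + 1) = (m^2 + 6*m + 8)/(m^2 + 2*m + 1)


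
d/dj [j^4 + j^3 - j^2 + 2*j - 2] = 4*j^3 + 3*j^2 - 2*j + 2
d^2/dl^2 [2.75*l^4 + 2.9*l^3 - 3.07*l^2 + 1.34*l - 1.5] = 33.0*l^2 + 17.4*l - 6.14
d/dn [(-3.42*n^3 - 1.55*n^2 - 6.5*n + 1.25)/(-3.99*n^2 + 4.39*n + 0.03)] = (13.6458*n^4 - 30.0276*n^3 - 33.0473*n^2 + 9.882*n - 5.6825)/(15.9201*n^4 - 35.0322*n^3 + 19.0327*n^2 + 0.2634*n + 0.0009)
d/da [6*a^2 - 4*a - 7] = 12*a - 4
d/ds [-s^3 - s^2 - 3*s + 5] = -3*s^2 - 2*s - 3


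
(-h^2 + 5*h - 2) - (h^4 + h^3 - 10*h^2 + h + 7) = -h^4 - h^3 + 9*h^2 + 4*h - 9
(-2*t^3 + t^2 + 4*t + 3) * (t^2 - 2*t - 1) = -2*t^5 + 5*t^4 + 4*t^3 - 6*t^2 - 10*t - 3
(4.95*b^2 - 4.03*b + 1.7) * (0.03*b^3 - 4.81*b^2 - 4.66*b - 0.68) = 0.1485*b^5 - 23.9304*b^4 - 3.6317*b^3 + 7.2368*b^2 - 5.1816*b - 1.156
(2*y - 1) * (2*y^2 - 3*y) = 4*y^3 - 8*y^2 + 3*y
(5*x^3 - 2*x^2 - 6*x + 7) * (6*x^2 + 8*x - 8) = 30*x^5 + 28*x^4 - 92*x^3 + 10*x^2 + 104*x - 56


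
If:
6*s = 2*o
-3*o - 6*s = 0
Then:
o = 0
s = 0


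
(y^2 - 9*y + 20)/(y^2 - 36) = (y^2 - 9*y + 20)/(y^2 - 36)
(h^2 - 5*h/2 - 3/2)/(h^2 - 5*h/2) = (2*h^2 - 5*h - 3)/(h*(2*h - 5))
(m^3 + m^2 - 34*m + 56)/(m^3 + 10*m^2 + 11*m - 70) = (m - 4)/(m + 5)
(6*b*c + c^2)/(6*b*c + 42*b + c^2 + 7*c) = c/(c + 7)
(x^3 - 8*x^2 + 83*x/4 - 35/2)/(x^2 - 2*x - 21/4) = (2*x^2 - 9*x + 10)/(2*x + 3)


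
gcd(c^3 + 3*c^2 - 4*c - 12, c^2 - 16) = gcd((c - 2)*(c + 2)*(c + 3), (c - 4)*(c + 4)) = 1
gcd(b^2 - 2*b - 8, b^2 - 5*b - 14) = b + 2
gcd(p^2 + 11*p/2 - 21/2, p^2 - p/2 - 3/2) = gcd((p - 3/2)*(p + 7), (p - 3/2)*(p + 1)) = p - 3/2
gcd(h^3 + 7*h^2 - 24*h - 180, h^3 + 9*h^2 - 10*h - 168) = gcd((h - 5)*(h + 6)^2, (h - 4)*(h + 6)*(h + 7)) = h + 6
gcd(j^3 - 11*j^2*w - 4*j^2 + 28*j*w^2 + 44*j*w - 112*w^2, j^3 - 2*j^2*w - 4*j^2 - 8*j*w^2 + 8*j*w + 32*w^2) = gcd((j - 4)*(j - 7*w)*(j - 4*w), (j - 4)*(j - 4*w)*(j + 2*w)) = -j^2 + 4*j*w + 4*j - 16*w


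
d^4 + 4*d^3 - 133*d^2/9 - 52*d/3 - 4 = (d - 3)*(d + 1/3)*(d + 2/3)*(d + 6)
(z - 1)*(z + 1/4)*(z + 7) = z^3 + 25*z^2/4 - 11*z/2 - 7/4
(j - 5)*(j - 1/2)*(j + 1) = j^3 - 9*j^2/2 - 3*j + 5/2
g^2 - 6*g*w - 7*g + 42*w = (g - 7)*(g - 6*w)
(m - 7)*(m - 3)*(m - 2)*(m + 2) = m^4 - 10*m^3 + 17*m^2 + 40*m - 84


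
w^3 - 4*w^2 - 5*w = w*(w - 5)*(w + 1)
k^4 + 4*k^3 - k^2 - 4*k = k*(k - 1)*(k + 1)*(k + 4)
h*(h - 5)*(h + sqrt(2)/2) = h^3 - 5*h^2 + sqrt(2)*h^2/2 - 5*sqrt(2)*h/2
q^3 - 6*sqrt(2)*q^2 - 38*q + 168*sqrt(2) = (q - 7*sqrt(2))*(q - 3*sqrt(2))*(q + 4*sqrt(2))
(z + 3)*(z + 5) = z^2 + 8*z + 15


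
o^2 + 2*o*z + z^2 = (o + z)^2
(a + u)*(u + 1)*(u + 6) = a*u^2 + 7*a*u + 6*a + u^3 + 7*u^2 + 6*u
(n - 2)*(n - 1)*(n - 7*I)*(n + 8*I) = n^4 - 3*n^3 + I*n^3 + 58*n^2 - 3*I*n^2 - 168*n + 2*I*n + 112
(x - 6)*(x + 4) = x^2 - 2*x - 24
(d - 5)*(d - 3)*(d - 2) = d^3 - 10*d^2 + 31*d - 30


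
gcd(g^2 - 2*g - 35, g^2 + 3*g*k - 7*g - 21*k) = g - 7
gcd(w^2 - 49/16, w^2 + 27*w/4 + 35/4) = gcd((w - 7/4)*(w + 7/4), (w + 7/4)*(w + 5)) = w + 7/4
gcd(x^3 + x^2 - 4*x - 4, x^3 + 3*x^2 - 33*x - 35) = x + 1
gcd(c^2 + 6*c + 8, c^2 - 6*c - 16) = c + 2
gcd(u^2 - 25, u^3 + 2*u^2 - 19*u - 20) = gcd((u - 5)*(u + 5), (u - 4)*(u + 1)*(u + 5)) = u + 5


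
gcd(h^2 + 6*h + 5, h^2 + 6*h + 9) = 1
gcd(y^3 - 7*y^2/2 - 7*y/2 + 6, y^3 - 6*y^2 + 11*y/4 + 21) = y^2 - 5*y/2 - 6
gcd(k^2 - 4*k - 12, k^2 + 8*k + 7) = 1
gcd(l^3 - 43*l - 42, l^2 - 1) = l + 1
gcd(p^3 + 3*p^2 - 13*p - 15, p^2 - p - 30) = p + 5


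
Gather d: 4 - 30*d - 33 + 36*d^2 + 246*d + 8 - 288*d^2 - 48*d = -252*d^2 + 168*d - 21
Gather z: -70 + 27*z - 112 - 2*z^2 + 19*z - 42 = -2*z^2 + 46*z - 224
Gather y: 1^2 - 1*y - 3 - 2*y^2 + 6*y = -2*y^2 + 5*y - 2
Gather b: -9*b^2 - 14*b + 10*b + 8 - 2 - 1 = -9*b^2 - 4*b + 5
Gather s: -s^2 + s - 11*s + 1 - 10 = -s^2 - 10*s - 9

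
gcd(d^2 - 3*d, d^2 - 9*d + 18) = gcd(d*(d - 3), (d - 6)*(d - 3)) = d - 3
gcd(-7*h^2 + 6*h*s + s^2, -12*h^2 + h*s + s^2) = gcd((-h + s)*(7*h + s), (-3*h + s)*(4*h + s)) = 1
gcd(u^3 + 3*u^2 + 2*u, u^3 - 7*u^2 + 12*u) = u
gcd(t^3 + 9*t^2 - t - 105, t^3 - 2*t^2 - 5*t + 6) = t - 3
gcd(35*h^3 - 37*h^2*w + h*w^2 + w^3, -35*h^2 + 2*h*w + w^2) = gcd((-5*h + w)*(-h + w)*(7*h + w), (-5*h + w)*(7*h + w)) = -35*h^2 + 2*h*w + w^2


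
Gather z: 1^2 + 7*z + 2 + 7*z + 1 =14*z + 4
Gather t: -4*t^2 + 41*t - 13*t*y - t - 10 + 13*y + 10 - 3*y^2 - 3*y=-4*t^2 + t*(40 - 13*y) - 3*y^2 + 10*y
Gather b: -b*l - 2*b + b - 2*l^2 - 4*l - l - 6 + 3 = b*(-l - 1) - 2*l^2 - 5*l - 3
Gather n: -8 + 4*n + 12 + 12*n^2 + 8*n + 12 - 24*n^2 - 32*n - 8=-12*n^2 - 20*n + 8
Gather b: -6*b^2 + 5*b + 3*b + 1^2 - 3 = -6*b^2 + 8*b - 2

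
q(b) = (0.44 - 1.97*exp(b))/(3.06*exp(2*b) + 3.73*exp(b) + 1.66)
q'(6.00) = 0.00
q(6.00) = 0.00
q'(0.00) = -0.02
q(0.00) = -0.18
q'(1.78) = 0.07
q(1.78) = -0.09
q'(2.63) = 0.04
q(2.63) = -0.04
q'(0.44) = 0.04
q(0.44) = -0.18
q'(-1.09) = -0.16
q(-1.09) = -0.07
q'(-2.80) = -0.09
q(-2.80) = 0.17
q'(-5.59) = -0.01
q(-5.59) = 0.26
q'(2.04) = 0.06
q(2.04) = -0.07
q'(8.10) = 0.00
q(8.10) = -0.00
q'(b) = (0.44 - 1.97*exp(b))*(-6.12*exp(2*b) - 3.73*exp(b))/(3.06*exp(2*b) + 3.73*exp(b) + 1.66)^2 - 1.97*exp(b)/(3.06*exp(2*b) + 3.73*exp(b) + 1.66) = (6.0282*exp(2*b) - 2.6928*exp(b) - 4.9114)*exp(b)/(9.3636*exp(4*b) + 22.8276*exp(3*b) + 24.0721*exp(2*b) + 12.3836*exp(b) + 2.7556)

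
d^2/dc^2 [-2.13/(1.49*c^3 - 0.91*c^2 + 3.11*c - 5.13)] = ((19.0422*c - 3.8766)*(1.49*c^3 - 0.91*c^2 + 3.11*c - 5.13) - 2.13*(4.47*c^2 - 1.82*c + 3.11)*(8.94*c^2 - 3.64*c + 6.22))/(1.49*c^3 - 0.91*c^2 + 3.11*c - 5.13)^3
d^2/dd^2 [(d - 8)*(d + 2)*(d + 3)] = 6*d - 6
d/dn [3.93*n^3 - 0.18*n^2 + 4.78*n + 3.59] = 11.79*n^2 - 0.36*n + 4.78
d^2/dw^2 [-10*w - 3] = 0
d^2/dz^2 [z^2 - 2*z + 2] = 2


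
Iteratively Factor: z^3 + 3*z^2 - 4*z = (z + 4)*(z^2 - z) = z*(z + 4)*(z - 1)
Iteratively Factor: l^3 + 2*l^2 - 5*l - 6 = (l - 2)*(l^2 + 4*l + 3) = (l - 2)*(l + 1)*(l + 3)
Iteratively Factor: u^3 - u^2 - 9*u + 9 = (u - 1)*(u^2 - 9) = (u - 3)*(u - 1)*(u + 3)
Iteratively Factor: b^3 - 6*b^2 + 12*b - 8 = (b - 2)*(b^2 - 4*b + 4) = (b - 2)^2*(b - 2)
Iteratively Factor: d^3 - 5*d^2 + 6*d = (d - 3)*(d^2 - 2*d) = d*(d - 3)*(d - 2)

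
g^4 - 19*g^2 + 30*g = g*(g - 3)*(g - 2)*(g + 5)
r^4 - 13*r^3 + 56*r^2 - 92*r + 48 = (r - 6)*(r - 4)*(r - 2)*(r - 1)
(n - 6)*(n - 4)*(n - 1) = n^3 - 11*n^2 + 34*n - 24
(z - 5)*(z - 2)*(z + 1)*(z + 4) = z^4 - 2*z^3 - 21*z^2 + 22*z + 40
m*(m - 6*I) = m^2 - 6*I*m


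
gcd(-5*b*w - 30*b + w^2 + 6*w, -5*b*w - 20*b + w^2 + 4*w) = -5*b + w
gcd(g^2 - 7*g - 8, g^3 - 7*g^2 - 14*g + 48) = g - 8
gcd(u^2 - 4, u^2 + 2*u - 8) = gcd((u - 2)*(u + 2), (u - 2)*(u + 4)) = u - 2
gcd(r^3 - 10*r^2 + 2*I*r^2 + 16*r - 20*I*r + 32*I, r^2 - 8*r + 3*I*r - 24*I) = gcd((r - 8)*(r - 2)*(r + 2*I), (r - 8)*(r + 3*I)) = r - 8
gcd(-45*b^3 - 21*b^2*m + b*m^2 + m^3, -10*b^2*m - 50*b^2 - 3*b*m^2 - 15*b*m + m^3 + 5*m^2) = 5*b - m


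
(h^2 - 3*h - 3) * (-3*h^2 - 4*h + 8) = -3*h^4 + 5*h^3 + 29*h^2 - 12*h - 24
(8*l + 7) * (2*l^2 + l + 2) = 16*l^3 + 22*l^2 + 23*l + 14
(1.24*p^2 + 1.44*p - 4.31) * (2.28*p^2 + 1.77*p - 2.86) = 2.8272*p^4 + 5.478*p^3 - 10.8244*p^2 - 11.7471*p + 12.3266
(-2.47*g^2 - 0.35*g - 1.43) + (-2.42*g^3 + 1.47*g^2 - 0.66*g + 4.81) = -2.42*g^3 - 1.0*g^2 - 1.01*g + 3.38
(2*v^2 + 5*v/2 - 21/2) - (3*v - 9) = 2*v^2 - v/2 - 3/2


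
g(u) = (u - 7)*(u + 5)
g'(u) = 2*u - 2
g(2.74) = -32.97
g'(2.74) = 3.48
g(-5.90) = 11.61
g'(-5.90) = -13.80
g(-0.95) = -32.20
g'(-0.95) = -3.90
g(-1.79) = -28.22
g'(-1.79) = -5.58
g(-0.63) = -33.34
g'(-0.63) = -3.26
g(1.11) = -35.99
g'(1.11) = 0.22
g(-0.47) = -33.84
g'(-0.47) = -2.94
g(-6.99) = 27.84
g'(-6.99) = -15.98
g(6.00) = -11.00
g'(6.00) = 10.00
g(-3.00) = -20.00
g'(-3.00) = -8.00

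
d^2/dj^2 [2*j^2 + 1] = 4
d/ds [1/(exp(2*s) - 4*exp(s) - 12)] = 2*(2 - exp(s))*exp(s)/(-exp(2*s) + 4*exp(s) + 12)^2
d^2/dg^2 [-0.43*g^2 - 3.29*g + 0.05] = -0.860000000000000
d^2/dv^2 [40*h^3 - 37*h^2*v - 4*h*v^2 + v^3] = -8*h + 6*v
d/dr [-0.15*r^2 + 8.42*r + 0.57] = 8.42 - 0.3*r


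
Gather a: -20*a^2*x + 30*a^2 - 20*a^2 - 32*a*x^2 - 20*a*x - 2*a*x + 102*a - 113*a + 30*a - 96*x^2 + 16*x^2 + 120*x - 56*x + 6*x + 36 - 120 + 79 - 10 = a^2*(10 - 20*x) + a*(-32*x^2 - 22*x + 19) - 80*x^2 + 70*x - 15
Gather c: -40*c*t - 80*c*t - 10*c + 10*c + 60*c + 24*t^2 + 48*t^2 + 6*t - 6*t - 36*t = c*(60 - 120*t) + 72*t^2 - 36*t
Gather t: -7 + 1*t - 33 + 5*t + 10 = 6*t - 30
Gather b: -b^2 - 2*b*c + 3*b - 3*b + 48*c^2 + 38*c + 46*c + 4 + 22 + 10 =-b^2 - 2*b*c + 48*c^2 + 84*c + 36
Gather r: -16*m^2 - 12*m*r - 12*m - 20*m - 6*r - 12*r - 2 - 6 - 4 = -16*m^2 - 32*m + r*(-12*m - 18) - 12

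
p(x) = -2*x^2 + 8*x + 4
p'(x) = 8 - 4*x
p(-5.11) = -89.10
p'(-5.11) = 28.44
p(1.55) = 11.60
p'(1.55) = 1.80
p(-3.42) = -46.75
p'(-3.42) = 21.68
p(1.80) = 11.92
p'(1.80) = 0.80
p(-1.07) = -6.85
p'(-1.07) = 12.28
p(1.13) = 10.49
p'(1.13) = 3.48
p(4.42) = 0.29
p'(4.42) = -9.68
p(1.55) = 11.60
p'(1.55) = 1.80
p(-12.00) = -380.00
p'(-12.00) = 56.00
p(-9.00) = -230.00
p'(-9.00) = 44.00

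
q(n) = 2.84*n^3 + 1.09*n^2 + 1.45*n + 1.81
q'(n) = 8.52*n^2 + 2.18*n + 1.45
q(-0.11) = 1.66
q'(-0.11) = 1.31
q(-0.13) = 1.63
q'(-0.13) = 1.31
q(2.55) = 59.69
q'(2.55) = 62.41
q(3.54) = 146.59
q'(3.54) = 115.94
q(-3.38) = -100.30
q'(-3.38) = 91.42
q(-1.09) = -2.15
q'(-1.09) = 9.20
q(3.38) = 128.83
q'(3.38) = 106.15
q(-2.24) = -27.89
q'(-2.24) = 39.32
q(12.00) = 5083.69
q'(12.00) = 1254.49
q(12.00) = 5083.69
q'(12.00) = 1254.49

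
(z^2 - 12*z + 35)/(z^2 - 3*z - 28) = (z - 5)/(z + 4)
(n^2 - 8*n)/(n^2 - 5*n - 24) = n/(n + 3)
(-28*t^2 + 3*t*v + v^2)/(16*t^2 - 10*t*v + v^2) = (-28*t^2 + 3*t*v + v^2)/(16*t^2 - 10*t*v + v^2)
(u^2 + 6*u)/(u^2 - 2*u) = (u + 6)/(u - 2)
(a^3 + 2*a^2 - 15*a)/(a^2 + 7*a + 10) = a*(a - 3)/(a + 2)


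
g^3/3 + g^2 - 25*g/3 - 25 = (g/3 + 1)*(g - 5)*(g + 5)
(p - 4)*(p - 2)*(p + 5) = p^3 - p^2 - 22*p + 40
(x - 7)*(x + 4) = x^2 - 3*x - 28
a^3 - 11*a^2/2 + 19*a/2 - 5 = (a - 5/2)*(a - 2)*(a - 1)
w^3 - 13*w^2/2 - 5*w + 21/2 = (w - 7)*(w - 1)*(w + 3/2)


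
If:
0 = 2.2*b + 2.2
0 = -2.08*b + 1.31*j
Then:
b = -1.00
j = -1.59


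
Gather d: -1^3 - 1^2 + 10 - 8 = 0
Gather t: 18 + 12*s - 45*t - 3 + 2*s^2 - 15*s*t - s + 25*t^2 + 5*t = 2*s^2 + 11*s + 25*t^2 + t*(-15*s - 40) + 15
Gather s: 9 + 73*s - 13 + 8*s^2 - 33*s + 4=8*s^2 + 40*s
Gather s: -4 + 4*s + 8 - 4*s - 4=0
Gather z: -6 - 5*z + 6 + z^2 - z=z^2 - 6*z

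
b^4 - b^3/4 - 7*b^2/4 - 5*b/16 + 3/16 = (b - 3/2)*(b - 1/4)*(b + 1/2)*(b + 1)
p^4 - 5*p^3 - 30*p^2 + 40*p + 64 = (p - 8)*(p - 2)*(p + 1)*(p + 4)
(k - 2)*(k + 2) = k^2 - 4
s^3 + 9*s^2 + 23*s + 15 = (s + 1)*(s + 3)*(s + 5)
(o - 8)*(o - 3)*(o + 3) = o^3 - 8*o^2 - 9*o + 72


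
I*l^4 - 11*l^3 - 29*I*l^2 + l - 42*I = (l + 2*I)*(l + 3*I)*(l + 7*I)*(I*l + 1)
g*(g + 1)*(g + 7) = g^3 + 8*g^2 + 7*g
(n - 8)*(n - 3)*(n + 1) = n^3 - 10*n^2 + 13*n + 24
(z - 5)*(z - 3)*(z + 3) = z^3 - 5*z^2 - 9*z + 45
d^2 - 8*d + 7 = (d - 7)*(d - 1)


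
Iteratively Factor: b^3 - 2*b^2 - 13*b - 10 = (b - 5)*(b^2 + 3*b + 2) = (b - 5)*(b + 2)*(b + 1)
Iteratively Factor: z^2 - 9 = (z + 3)*(z - 3)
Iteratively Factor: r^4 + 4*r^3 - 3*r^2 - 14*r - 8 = (r - 2)*(r^3 + 6*r^2 + 9*r + 4) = (r - 2)*(r + 1)*(r^2 + 5*r + 4) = (r - 2)*(r + 1)*(r + 4)*(r + 1)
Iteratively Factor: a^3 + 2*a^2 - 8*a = (a - 2)*(a^2 + 4*a) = a*(a - 2)*(a + 4)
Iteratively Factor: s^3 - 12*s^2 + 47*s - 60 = (s - 4)*(s^2 - 8*s + 15) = (s - 4)*(s - 3)*(s - 5)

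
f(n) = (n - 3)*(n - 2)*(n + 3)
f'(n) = (n - 3)*(n - 2) + (n - 3)*(n + 3) + (n - 2)*(n + 3) = 3*n^2 - 4*n - 9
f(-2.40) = 14.26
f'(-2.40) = 17.88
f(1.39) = 4.31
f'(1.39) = -8.76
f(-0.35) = 20.86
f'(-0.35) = -7.23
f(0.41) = 14.04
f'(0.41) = -10.14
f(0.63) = 11.79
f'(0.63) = -10.33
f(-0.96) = 23.91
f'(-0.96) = -2.40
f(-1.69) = 22.67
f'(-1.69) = 6.33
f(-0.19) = 19.63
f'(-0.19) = -8.13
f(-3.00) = 0.00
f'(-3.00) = 30.00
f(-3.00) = 0.00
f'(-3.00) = 30.00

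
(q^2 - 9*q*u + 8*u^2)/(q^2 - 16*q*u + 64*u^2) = (q - u)/(q - 8*u)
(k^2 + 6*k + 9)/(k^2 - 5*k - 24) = (k + 3)/(k - 8)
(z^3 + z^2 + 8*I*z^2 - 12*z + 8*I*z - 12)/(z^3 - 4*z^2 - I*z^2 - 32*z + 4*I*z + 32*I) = (z^3 + z^2*(1 + 8*I) + z*(-12 + 8*I) - 12)/(z^3 + z^2*(-4 - I) + z*(-32 + 4*I) + 32*I)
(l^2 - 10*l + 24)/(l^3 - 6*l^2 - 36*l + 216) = (l - 4)/(l^2 - 36)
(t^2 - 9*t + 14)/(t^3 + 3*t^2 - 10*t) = (t - 7)/(t*(t + 5))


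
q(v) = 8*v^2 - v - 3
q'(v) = 16*v - 1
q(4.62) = 163.14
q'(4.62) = 72.92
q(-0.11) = -2.79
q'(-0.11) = -2.76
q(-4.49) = 162.77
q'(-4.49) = -72.84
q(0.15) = -2.97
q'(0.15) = 1.40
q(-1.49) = 16.25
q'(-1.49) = -24.84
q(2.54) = 46.07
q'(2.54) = 39.64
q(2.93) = 62.75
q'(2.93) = 45.88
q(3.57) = 95.39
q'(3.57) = 56.12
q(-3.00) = 72.00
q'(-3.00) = -49.00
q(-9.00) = 654.00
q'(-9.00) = -145.00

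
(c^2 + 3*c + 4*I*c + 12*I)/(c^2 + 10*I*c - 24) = (c + 3)/(c + 6*I)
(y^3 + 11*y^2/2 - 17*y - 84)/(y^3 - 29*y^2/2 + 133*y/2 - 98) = (2*y^2 + 19*y + 42)/(2*y^2 - 21*y + 49)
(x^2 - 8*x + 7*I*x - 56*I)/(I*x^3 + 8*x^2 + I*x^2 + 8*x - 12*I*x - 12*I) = (-I*x^2 + x*(7 + 8*I) - 56)/(x^3 + x^2*(1 - 8*I) + x*(-12 - 8*I) - 12)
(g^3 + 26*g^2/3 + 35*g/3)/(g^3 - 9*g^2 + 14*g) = (3*g^2 + 26*g + 35)/(3*(g^2 - 9*g + 14))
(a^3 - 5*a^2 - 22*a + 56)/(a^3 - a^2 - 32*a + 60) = (a^2 - 3*a - 28)/(a^2 + a - 30)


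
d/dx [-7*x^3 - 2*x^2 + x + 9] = -21*x^2 - 4*x + 1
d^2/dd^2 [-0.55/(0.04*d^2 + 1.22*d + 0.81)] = (0.00176*d^2 + 0.05368*d - 0.55*(0.08*d + 1.22)*(0.16*d + 2.44) + 0.03564)/(0.04*d^2 + 1.22*d + 0.81)^3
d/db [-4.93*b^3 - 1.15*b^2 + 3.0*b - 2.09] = -14.79*b^2 - 2.3*b + 3.0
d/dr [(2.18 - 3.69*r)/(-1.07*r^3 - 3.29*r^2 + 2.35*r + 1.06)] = (-7.8966*r^3 - 5.1423*r^2 + 14.3444*r - 9.0344)/(1.1449*r^6 + 7.0406*r^5 + 5.7951*r^4 - 17.7314*r^3 - 1.4523*r^2 + 4.982*r + 1.1236)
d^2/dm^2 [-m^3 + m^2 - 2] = 2 - 6*m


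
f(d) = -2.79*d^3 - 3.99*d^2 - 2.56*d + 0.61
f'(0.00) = -2.56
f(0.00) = 0.61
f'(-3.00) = -53.95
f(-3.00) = 47.71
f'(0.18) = -4.27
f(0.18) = 0.00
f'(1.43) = -31.09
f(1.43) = -19.37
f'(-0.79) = -1.48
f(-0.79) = 1.52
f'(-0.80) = -1.53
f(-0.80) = 1.53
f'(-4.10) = -110.54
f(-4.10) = 136.32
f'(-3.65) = -84.94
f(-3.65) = 92.47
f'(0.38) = -6.80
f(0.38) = -1.09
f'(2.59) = -79.37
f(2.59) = -81.26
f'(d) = -8.37*d^2 - 7.98*d - 2.56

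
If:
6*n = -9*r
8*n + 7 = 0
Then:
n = -7/8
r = 7/12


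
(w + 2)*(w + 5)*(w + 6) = w^3 + 13*w^2 + 52*w + 60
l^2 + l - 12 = (l - 3)*(l + 4)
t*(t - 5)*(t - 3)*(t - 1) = t^4 - 9*t^3 + 23*t^2 - 15*t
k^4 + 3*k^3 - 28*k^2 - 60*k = k*(k - 5)*(k + 2)*(k + 6)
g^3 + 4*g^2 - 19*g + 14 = (g - 2)*(g - 1)*(g + 7)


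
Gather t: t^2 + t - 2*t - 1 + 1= t^2 - t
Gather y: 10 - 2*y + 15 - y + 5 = 30 - 3*y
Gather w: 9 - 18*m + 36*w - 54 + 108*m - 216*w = 90*m - 180*w - 45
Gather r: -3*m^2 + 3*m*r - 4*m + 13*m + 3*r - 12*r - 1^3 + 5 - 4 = -3*m^2 + 9*m + r*(3*m - 9)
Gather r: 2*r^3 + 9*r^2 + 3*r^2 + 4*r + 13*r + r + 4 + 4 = 2*r^3 + 12*r^2 + 18*r + 8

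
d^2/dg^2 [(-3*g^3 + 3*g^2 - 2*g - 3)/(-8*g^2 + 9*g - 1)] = 2*(131*g^3 + 567*g^2 - 687*g + 234)/(512*g^6 - 1728*g^5 + 2136*g^4 - 1161*g^3 + 267*g^2 - 27*g + 1)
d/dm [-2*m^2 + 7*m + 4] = 7 - 4*m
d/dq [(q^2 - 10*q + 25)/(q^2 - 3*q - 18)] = (7*q^2 - 86*q + 255)/(q^4 - 6*q^3 - 27*q^2 + 108*q + 324)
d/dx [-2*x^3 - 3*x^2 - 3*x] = -6*x^2 - 6*x - 3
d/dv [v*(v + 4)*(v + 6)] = 3*v^2 + 20*v + 24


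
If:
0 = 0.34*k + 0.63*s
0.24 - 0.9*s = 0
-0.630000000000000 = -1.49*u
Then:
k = -0.49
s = 0.27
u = 0.42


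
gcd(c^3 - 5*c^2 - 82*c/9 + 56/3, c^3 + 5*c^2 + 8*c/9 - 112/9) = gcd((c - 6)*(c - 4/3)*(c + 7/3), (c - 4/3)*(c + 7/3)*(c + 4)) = c^2 + c - 28/9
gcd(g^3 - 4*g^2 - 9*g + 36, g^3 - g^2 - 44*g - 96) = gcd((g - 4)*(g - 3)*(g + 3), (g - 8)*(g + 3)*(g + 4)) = g + 3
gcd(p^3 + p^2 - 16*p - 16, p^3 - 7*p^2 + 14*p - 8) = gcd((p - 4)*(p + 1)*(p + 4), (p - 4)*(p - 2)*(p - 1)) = p - 4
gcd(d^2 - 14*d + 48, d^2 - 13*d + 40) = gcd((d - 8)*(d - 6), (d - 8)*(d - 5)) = d - 8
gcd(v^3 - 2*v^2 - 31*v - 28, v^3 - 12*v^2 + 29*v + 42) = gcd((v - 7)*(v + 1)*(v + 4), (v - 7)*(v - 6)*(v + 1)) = v^2 - 6*v - 7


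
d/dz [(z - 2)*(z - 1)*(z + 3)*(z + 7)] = 4*z^3 + 21*z^2 - 14*z - 43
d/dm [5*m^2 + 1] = 10*m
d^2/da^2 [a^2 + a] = 2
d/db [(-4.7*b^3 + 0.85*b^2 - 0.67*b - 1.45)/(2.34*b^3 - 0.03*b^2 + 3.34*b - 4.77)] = (-1.848*b^4 - 28.2604*b^3 + 80.2549*b^2 - 8.196*b + 8.0389)/(5.4756*b^6 - 0.1404*b^5 + 15.6321*b^4 - 22.524*b^3 + 11.4418*b^2 - 31.8636*b + 22.7529)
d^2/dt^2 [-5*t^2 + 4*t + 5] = -10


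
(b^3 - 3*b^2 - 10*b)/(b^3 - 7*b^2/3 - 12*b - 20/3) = 3*b/(3*b + 2)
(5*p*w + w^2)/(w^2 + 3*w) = (5*p + w)/(w + 3)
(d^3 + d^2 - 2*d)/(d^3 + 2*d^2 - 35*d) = (d^2 + d - 2)/(d^2 + 2*d - 35)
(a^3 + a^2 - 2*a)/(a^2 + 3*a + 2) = a*(a - 1)/(a + 1)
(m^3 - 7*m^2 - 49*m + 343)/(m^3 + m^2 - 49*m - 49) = (m - 7)/(m + 1)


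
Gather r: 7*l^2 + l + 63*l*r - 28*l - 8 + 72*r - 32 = 7*l^2 - 27*l + r*(63*l + 72) - 40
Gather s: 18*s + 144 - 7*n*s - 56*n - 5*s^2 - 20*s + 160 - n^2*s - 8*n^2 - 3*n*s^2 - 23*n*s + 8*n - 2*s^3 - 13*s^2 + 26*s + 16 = -8*n^2 - 48*n - 2*s^3 + s^2*(-3*n - 18) + s*(-n^2 - 30*n + 24) + 320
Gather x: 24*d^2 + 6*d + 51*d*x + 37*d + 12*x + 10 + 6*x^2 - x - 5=24*d^2 + 43*d + 6*x^2 + x*(51*d + 11) + 5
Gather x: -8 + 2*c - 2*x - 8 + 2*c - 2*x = 4*c - 4*x - 16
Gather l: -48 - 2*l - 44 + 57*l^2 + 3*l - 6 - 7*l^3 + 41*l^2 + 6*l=-7*l^3 + 98*l^2 + 7*l - 98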